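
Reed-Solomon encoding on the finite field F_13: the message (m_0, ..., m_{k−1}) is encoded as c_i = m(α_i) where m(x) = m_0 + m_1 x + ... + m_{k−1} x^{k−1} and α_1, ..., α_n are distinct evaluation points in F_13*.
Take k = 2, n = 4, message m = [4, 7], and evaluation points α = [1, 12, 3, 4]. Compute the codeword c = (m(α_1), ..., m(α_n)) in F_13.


c = [11, 10, 12, 6]

Message polynomial: m(x) = 4 + 7·x (mod 13).
For each evaluation point α_i, compute m(α_i) mod 13:
  α_1 = 1: Horner steps 7 → 11, so m(1) = 11.
  α_2 = 12: Horner steps 7 → 10, so m(12) = 10.
  α_3 = 3: Horner steps 7 → 12, so m(3) = 12.
  α_4 = 4: Horner steps 7 → 6, so m(4) = 6.
Codeword c = [11, 10, 12, 6] ∈ F_13^4.


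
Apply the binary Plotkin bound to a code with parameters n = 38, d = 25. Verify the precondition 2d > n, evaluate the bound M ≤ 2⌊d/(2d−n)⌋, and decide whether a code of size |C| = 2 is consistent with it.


Plotkin bound M ≤ 4; given |C| = 2 ≤ bound (satisfied).

Check applicability: 2d = 50, n = 38.
2d − n = 12 > 0, so Plotkin applies.
Compute d/(2d−n) = 25/12 ≈ 2.0833.
⌊d/(2d−n)⌋ = 2.
Plotkin bound: M ≤ 2·2 = 4.
Given |C| = 2, check: satisfied.
This |C| is below the Plotkin bound.


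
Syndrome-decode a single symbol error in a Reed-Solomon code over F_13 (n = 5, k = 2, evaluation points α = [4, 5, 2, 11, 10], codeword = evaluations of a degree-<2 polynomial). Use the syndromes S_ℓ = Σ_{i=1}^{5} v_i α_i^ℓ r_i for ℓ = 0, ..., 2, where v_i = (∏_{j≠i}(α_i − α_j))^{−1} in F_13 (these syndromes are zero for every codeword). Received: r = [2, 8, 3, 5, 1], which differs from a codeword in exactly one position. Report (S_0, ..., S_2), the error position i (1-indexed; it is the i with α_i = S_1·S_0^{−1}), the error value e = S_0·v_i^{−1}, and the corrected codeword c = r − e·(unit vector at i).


S = (4, 1, 10), error at position 5, error magnitude e = 2, c = [2, 8, 3, 5, 12].

Step 1: column multipliers v_i = (∏_{j≠i}(α_i − α_j))^{−1} mod 13.
  i = 1 (α = 4): (4−5)(4−2)(4−11)(4−10) = (−1)·2·(−7)·(−6) = −84 ≡ 7, so v_1 = 7^{−1} = 2 (mod 13).
  i = 2 (α = 5): (5−4)(5−2)(5−11)(5−10) = 1·3·(−6)·(−5) = 90 ≡ 12, so v_2 = 12^{−1} = 12 (mod 13).
  i = 3 (α = 2): (2−4)(2−5)(2−11)(2−10) = (−2)·(−3)·(−9)·(−8) = 432 ≡ 3, so v_3 = 3^{−1} = 9 (mod 13).
  i = 4 (α = 11): (11−4)(11−5)(11−2)(11−10) = 7·6·9·1 = 378 ≡ 1, so v_4 = 1^{−1} = 1 (mod 13).
  i = 5 (α = 10): (10−4)(10−5)(10−2)(10−11) = 6·5·8·(−1) = −240 ≡ 7, so v_5 = 7^{−1} = 2 (mod 13).
  v = [2, 12, 9, 1, 2].
Step 2: syndromes of r = [2, 8, 3, 5, 1] (all sums mod 13).
  S_0 = Σ v_i r_i = 2·2 + 12·8 + 9·3 + 1·5 + 2·1 = 134 ≡ 4.
  S_1 = Σ v_i α_i r_i = 2·4·2 + 12·5·8 + 9·2·3 + 1·11·5 + 2·10·1 = 625 ≡ 1.
  α_i^2 mod 13 = [3, 12, 4, 4, 9].
  S_2 = Σ v_i α_i^2 r_i = 2·3·2 + 12·12·8 + 9·4·3 + 1·4·5 + 2·9·1 = 1310 ≡ 10.
  S = (4, 1, 10) ≠ 0, so r is not a codeword (an error is present).
Step 3: locate the error. For a single error e at position i, S_ℓ = v_i·e·α_i^ℓ, so α_err = S_1/S_0.
  S_0^{−1} = 4^{−1} = 10 (mod 13), so α_err = 1·10 = 10 ≡ 10 = α_5. Error position i = 5.
  Consistency check: S_2/S_1 = 10·1 = 10 ≡ 10 = α_err ✓ (single-error assumption holds).
Step 4: error magnitude e = S_0/v_5 = S_0·∏_{j≠5}(α_5 − α_j) = 4·7 = 28 ≡ 2 (mod 13).
Step 5: correct position 5: c_5 = r_5 − e = 1 − 2 ≡ 12 (mod 13). Hence c = [2, 8, 3, 5, 12].
  Check: interpolating c through the α_i gives m(x) = 4 + 6·x (degree < 2) with m(α_i) = c_i for every i, so c is indeed a codeword.


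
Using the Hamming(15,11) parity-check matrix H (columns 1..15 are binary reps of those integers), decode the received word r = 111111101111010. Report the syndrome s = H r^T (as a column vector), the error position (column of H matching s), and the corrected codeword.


s = (1, 0, 1, 0)^T, error position = 10, corrected codeword c = 111111101011010

Compute s = H r^T mod 2 one row at a time:
  s_1 = 0 + 1 + 1 + 1 + 1 + 0 + 1 + 0 = 5 ≡ 1 (mod 2).
  s_2 = 1 + 1 + 1 + 1 + 1 + 0 + 1 + 0 = 6 ≡ 0 (mod 2).
  s_3 = 1 + 1 + 1 + 1 + 1 + 1 + 1 + 0 = 7 ≡ 1 (mod 2).
  s_4 = 1 + 1 + 1 + 1 + 1 + 1 + 0 + 0 = 6 ≡ 0 (mod 2).
s = (1, 0, 1, 0)^T — this equals column 10 of H (binary 1010), so error is at position 10.
Correct: flip bit 10 of r = 111111101111010 to get c = 111111101011010.


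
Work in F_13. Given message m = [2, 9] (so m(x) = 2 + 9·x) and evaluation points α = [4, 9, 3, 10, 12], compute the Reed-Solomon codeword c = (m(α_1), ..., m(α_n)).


c = [12, 5, 3, 1, 6]

Message polynomial: m(x) = 2 + 9·x (mod 13).
For each evaluation point α_i, compute m(α_i) mod 13:
  α_1 = 4: Horner steps 9 → 12, so m(4) = 12.
  α_2 = 9: Horner steps 9 → 5, so m(9) = 5.
  α_3 = 3: Horner steps 9 → 3, so m(3) = 3.
  α_4 = 10: Horner steps 9 → 1, so m(10) = 1.
  α_5 = 12: Horner steps 9 → 6, so m(12) = 6.
Codeword c = [12, 5, 3, 1, 6] ∈ F_13^5.


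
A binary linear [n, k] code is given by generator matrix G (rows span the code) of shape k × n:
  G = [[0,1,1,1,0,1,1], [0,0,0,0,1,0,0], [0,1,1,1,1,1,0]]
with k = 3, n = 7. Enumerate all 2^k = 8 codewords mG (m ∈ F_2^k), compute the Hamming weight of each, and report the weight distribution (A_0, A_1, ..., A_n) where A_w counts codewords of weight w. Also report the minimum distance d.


Weight distribution: A_0 = 1, A_1 = 2, A_2 = 1, A_4 = 1, A_5 = 2, A_6 = 1. Minimum distance d = 1.

Enumerate all 2^3 = 8 messages m ∈ F_2^3.
For each, compute codeword c = mG in F_2^7, then tally its weight.
  m = 000 → c = 0000000, weight = 0.
  m = 100 → c = 0111011, weight = 5.
  m = 010 → c = 0000100, weight = 1.
  m = 110 → c = 0111111, weight = 6.
  m = 001 → c = 0111110, weight = 5.
  m = 101 → c = 0000101, weight = 2.
  m = 011 → c = 0111010, weight = 4.
  m = 111 → c = 0000001, weight = 1.
Tally weights:
  weight 0: 1 codewords.
  weight 1: 2 codewords.
  weight 2: 1 codewords.
  weight 4: 1 codewords.
  weight 5: 2 codewords.
  weight 6: 1 codewords.
Minimum distance d = smallest w > 0 with A_w > 0 = 1.
Sanity: Σ A_w = 8 = 2^3 = 8 ✓.


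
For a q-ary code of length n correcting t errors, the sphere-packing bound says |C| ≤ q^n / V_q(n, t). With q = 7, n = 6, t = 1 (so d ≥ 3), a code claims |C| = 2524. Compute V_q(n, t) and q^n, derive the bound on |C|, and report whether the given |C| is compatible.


V_q(n, t) = 37, q^n = 117649, Hamming bound = 3179, |C| = 2524 ≤ bound (satisfied).

Step 1: Compute V_q(n, t) = Σ_{j=0}^1 C(n, j) (q−1)^j.
  j = 0: C(6,0)·(6)^0 = 1·1 = 1.
  j = 1: C(6,1)·(6)^1 = 6·6 = 36.
  V_q(n, t) = 1 + 36 = 37.
Step 2: q^n = 7^6 = 117649.
Step 3: Hamming bound ⌊q^n / V_q(n,t)⌋ = ⌊117649/37⌋ = 3179.
Step 4: Compare |C| = 2524 to 3179: satisfied.
The claimed |C| lies below the Hamming bound.


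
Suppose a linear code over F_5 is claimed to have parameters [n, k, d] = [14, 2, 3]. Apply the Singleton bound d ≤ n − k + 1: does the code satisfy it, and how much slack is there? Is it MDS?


Singleton RHS = n − k + 1 = 13, slack = 10, bound satisfied, not MDS.

Singleton bound: d ≤ n − k + 1.
Here n = 14, k = 2, so n − k + 1 = 13.
Given d = 3, check d ≤ 13: YES.
Slack = (n − k + 1) − d = 10.
The code is NOT MDS (slack = 10 > 0).
Description: the claimed parameters are [14, 2, 3]_5; such a code would be non-MDS.


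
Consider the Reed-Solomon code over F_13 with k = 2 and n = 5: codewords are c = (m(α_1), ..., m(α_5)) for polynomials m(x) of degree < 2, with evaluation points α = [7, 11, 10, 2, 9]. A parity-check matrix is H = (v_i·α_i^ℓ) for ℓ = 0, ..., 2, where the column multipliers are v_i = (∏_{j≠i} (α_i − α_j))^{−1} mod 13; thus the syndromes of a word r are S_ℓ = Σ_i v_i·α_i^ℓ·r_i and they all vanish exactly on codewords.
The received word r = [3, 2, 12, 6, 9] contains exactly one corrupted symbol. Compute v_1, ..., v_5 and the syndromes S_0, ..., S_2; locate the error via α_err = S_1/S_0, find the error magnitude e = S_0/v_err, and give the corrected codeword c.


S = (4, 8, 3), error at position 4, error magnitude e = 5, c = [3, 2, 12, 1, 9].

Step 1: column multipliers v_i = (∏_{j≠i}(α_i − α_j))^{−1} mod 13.
  i = 1 (α = 7): (7−11)(7−10)(7−2)(7−9) = (−4)·(−3)·5·(−2) = −120 ≡ 10, so v_1 = 10^{−1} = 4 (mod 13).
  i = 2 (α = 11): (11−7)(11−10)(11−2)(11−9) = 4·1·9·2 = 72 ≡ 7, so v_2 = 7^{−1} = 2 (mod 13).
  i = 3 (α = 10): (10−7)(10−11)(10−2)(10−9) = 3·(−1)·8·1 = −24 ≡ 2, so v_3 = 2^{−1} = 7 (mod 13).
  i = 4 (α = 2): (2−7)(2−11)(2−10)(2−9) = (−5)·(−9)·(−8)·(−7) = 2520 ≡ 11, so v_4 = 11^{−1} = 6 (mod 13).
  i = 5 (α = 9): (9−7)(9−11)(9−10)(9−2) = 2·(−2)·(−1)·7 = 28 ≡ 2, so v_5 = 2^{−1} = 7 (mod 13).
  v = [4, 2, 7, 6, 7].
Step 2: syndromes of r = [3, 2, 12, 6, 9] (all sums mod 13).
  S_0 = Σ v_i r_i = 4·3 + 2·2 + 7·12 + 6·6 + 7·9 = 199 ≡ 4.
  S_1 = Σ v_i α_i r_i = 4·7·3 + 2·11·2 + 7·10·12 + 6·2·6 + 7·9·9 = 1607 ≡ 8.
  α_i^2 mod 13 = [10, 4, 9, 4, 3].
  S_2 = Σ v_i α_i^2 r_i = 4·10·3 + 2·4·2 + 7·9·12 + 6·4·6 + 7·3·9 = 1225 ≡ 3.
  S = (4, 8, 3) ≠ 0, so r is not a codeword (an error is present).
Step 3: locate the error. For a single error e at position i, S_ℓ = v_i·e·α_i^ℓ, so α_err = S_1/S_0.
  S_0^{−1} = 4^{−1} = 10 (mod 13), so α_err = 8·10 = 80 ≡ 2 = α_4. Error position i = 4.
  Consistency check: S_2/S_1 = 3·5 = 15 ≡ 2 = α_err ✓ (single-error assumption holds).
Step 4: error magnitude e = S_0/v_4 = S_0·∏_{j≠4}(α_4 − α_j) = 4·11 = 44 ≡ 5 (mod 13).
Step 5: correct position 4: c_4 = r_4 − e = 6 − 5 ≡ 1 (mod 13). Hence c = [3, 2, 12, 1, 9].
  Check: interpolating c through the α_i gives m(x) = 8 + 3·x (degree < 2) with m(α_i) = c_i for every i, so c is indeed a codeword.


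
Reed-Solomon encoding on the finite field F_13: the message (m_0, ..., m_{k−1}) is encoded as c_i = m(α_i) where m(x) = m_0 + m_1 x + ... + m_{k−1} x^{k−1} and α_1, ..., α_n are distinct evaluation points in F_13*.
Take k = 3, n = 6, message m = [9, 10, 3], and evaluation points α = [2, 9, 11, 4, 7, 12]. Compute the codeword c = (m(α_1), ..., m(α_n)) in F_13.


c = [2, 4, 1, 6, 5, 2]

Message polynomial: m(x) = 9 + 10·x + 3·x^2 (mod 13).
For each evaluation point α_i, compute m(α_i) mod 13:
  α_1 = 2: Horner steps 3 → 3 → 2, so m(2) = 2.
  α_2 = 9: Horner steps 3 → 11 → 4, so m(9) = 4.
  α_3 = 11: Horner steps 3 → 4 → 1, so m(11) = 1.
  α_4 = 4: Horner steps 3 → 9 → 6, so m(4) = 6.
  α_5 = 7: Horner steps 3 → 5 → 5, so m(7) = 5.
  α_6 = 12: Horner steps 3 → 7 → 2, so m(12) = 2.
Codeword c = [2, 4, 1, 6, 5, 2] ∈ F_13^6.


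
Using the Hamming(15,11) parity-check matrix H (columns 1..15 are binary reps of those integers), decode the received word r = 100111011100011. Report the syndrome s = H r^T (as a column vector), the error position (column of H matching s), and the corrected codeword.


s = (1, 1, 0, 0)^T, error position = 12, corrected codeword c = 100111011101011

Compute s = H r^T mod 2 one row at a time:
  s_1 = 1 + 1 + 1 + 0 + 0 + 0 + 1 + 1 = 5 ≡ 1 (mod 2).
  s_2 = 1 + 1 + 1 + 0 + 0 + 0 + 1 + 1 = 5 ≡ 1 (mod 2).
  s_3 = 0 + 0 + 1 + 0 + 1 + 0 + 1 + 1 = 4 ≡ 0 (mod 2).
  s_4 = 1 + 0 + 1 + 0 + 1 + 0 + 0 + 1 = 4 ≡ 0 (mod 2).
s = (1, 1, 0, 0)^T — this equals column 12 of H (binary 1100), so error is at position 12.
Correct: flip bit 12 of r = 100111011100011 to get c = 100111011101011.


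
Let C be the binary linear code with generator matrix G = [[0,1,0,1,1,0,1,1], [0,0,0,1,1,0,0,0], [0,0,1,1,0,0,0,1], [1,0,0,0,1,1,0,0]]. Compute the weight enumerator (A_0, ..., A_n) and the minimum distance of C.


Weight distribution: A_0 = 1, A_2 = 1, A_3 = 5, A_4 = 3, A_5 = 2, A_6 = 3, A_7 = 1. Minimum distance d = 2.

Enumerate all 2^4 = 16 messages m ∈ F_2^4.
For each, compute codeword c = mG in F_2^8, then tally its weight.
  m = 0000 → c = 00000000, weight = 0.
  m = 1000 → c = 01011011, weight = 5.
  m = 0100 → c = 00011000, weight = 2.
  m = 1100 → c = 01000011, weight = 3.
  m = 0010 → c = 00110001, weight = 3.
  m = 1010 → c = 01101010, weight = 4.
  m = 0110 → c = 00101001, weight = 3.
  m = 1110 → c = 01110010, weight = 4.
  m = 0001 → c = 10001100, weight = 3.
  m = 1001 → c = 11010111, weight = 6.
  m = 0101 → c = 10010100, weight = 3.
  m = 1101 → c = 11001111, weight = 6.
  m = 0011 → c = 10111101, weight = 6.
  m = 1011 → c = 11100110, weight = 5.
  m = 0111 → c = 10100101, weight = 4.
  m = 1111 → c = 11111110, weight = 7.
Tally weights:
  weight 0: 1 codewords.
  weight 2: 1 codewords.
  weight 3: 5 codewords.
  weight 4: 3 codewords.
  weight 5: 2 codewords.
  weight 6: 3 codewords.
  weight 7: 1 codewords.
Minimum distance d = smallest w > 0 with A_w > 0 = 2.
Sanity: Σ A_w = 16 = 2^4 = 16 ✓.


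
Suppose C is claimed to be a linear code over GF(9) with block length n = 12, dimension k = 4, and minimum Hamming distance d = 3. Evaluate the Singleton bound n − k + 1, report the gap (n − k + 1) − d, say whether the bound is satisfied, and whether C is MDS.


Singleton RHS = n − k + 1 = 9, slack = 6, bound satisfied, not MDS.

Singleton bound: d ≤ n − k + 1.
Here n = 12, k = 4, so n − k + 1 = 9.
Given d = 3, check d ≤ 9: YES.
Slack = (n − k + 1) − d = 6.
The code is NOT MDS (slack = 6 > 0).
Description: the claimed parameters are [12, 4, 3]_9; such a code would be non-MDS.


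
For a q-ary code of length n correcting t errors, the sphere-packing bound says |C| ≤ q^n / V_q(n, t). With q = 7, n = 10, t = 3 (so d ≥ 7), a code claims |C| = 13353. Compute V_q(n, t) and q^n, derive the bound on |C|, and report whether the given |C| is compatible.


V_q(n, t) = 27601, q^n = 282475249, Hamming bound = 10234, |C| = 13353 > bound (violated).

Step 1: Compute V_q(n, t) = Σ_{j=0}^3 C(n, j) (q−1)^j.
  j = 0: C(10,0)·(6)^0 = 1·1 = 1.
  j = 1: C(10,1)·(6)^1 = 10·6 = 60.
  j = 2: C(10,2)·(6)^2 = 45·36 = 1620.
  j = 3: C(10,3)·(6)^3 = 120·216 = 25920.
  V_q(n, t) = 1 + 60 + 1620 + 25920 = 27601.
Step 2: q^n = 7^10 = 282475249.
Step 3: Hamming bound ⌊q^n / V_q(n,t)⌋ = ⌊282475249/27601⌋ = 10234.
Step 4: Compare |C| = 13353 to 10234: violated.
The claimed |C| lies above the Hamming bound, so no 7-ary code of length 10 with d ≥ 7 can have 13353 codewords.


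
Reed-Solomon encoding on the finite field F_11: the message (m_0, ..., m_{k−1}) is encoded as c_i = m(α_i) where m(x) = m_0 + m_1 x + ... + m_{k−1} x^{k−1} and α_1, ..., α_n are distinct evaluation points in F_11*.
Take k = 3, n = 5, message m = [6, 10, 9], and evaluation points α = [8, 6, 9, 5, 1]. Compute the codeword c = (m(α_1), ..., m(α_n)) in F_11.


c = [2, 5, 0, 6, 3]

Message polynomial: m(x) = 6 + 10·x + 9·x^2 (mod 11).
For each evaluation point α_i, compute m(α_i) mod 11:
  α_1 = 8: Horner steps 9 → 5 → 2, so m(8) = 2.
  α_2 = 6: Horner steps 9 → 9 → 5, so m(6) = 5.
  α_3 = 9: Horner steps 9 → 3 → 0, so m(9) = 0.
  α_4 = 5: Horner steps 9 → 0 → 6, so m(5) = 6.
  α_5 = 1: Horner steps 9 → 8 → 3, so m(1) = 3.
Codeword c = [2, 5, 0, 6, 3] ∈ F_11^5.


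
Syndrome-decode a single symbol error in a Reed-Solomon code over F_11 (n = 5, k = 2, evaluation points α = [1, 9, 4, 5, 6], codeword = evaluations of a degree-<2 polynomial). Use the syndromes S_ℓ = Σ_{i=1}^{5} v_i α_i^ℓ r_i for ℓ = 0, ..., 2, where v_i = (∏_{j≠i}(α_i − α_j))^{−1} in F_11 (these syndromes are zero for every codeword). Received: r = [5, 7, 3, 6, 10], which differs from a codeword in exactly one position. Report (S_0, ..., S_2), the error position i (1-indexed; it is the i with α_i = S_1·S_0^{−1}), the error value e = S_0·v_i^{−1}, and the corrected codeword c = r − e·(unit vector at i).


S = (4, 2, 1), error at position 5, error magnitude e = 1, c = [5, 7, 3, 6, 9].

Step 1: column multipliers v_i = (∏_{j≠i}(α_i − α_j))^{−1} mod 11.
  i = 1 (α = 1): (1−9)(1−4)(1−5)(1−6) = (−8)·(−3)·(−4)·(−5) = 480 ≡ 7, so v_1 = 7^{−1} = 8 (mod 11).
  i = 2 (α = 9): (9−1)(9−4)(9−5)(9−6) = 8·5·4·3 = 480 ≡ 7, so v_2 = 7^{−1} = 8 (mod 11).
  i = 3 (α = 4): (4−1)(4−9)(4−5)(4−6) = 3·(−5)·(−1)·(−2) = −30 ≡ 3, so v_3 = 3^{−1} = 4 (mod 11).
  i = 4 (α = 5): (5−1)(5−9)(5−4)(5−6) = 4·(−4)·1·(−1) = 16 ≡ 5, so v_4 = 5^{−1} = 9 (mod 11).
  i = 5 (α = 6): (6−1)(6−9)(6−4)(6−5) = 5·(−3)·2·1 = −30 ≡ 3, so v_5 = 3^{−1} = 4 (mod 11).
  v = [8, 8, 4, 9, 4].
Step 2: syndromes of r = [5, 7, 3, 6, 10] (all sums mod 11).
  S_0 = Σ v_i r_i = 8·5 + 8·7 + 4·3 + 9·6 + 4·10 = 202 ≡ 4.
  S_1 = Σ v_i α_i r_i = 8·1·5 + 8·9·7 + 4·4·3 + 9·5·6 + 4·6·10 = 1102 ≡ 2.
  α_i^2 mod 11 = [1, 4, 5, 3, 3].
  S_2 = Σ v_i α_i^2 r_i = 8·1·5 + 8·4·7 + 4·5·3 + 9·3·6 + 4·3·10 = 606 ≡ 1.
  S = (4, 2, 1) ≠ 0, so r is not a codeword (an error is present).
Step 3: locate the error. For a single error e at position i, S_ℓ = v_i·e·α_i^ℓ, so α_err = S_1/S_0.
  S_0^{−1} = 4^{−1} = 3 (mod 11), so α_err = 2·3 = 6 ≡ 6 = α_5. Error position i = 5.
  Consistency check: S_2/S_1 = 1·6 = 6 ≡ 6 = α_err ✓ (single-error assumption holds).
Step 4: error magnitude e = S_0/v_5 = S_0·∏_{j≠5}(α_5 − α_j) = 4·3 = 12 ≡ 1 (mod 11).
Step 5: correct position 5: c_5 = r_5 − e = 10 − 1 ≡ 9 (mod 11). Hence c = [5, 7, 3, 6, 9].
  Check: interpolating c through the α_i gives m(x) = 2 + 3·x (degree < 2) with m(α_i) = c_i for every i, so c is indeed a codeword.


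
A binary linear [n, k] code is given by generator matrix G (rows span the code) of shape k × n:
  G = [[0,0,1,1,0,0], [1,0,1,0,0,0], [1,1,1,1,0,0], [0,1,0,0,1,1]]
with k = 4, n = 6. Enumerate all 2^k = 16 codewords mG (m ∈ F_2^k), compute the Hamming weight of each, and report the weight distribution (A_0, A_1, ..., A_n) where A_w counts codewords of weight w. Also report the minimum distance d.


Weight distribution: A_0 = 1, A_2 = 6, A_3 = 4, A_4 = 1, A_5 = 4. Minimum distance d = 2.

Enumerate all 2^4 = 16 messages m ∈ F_2^4.
For each, compute codeword c = mG in F_2^6, then tally its weight.
  m = 0000 → c = 000000, weight = 0.
  m = 1000 → c = 001100, weight = 2.
  m = 0100 → c = 101000, weight = 2.
  m = 1100 → c = 100100, weight = 2.
  m = 0010 → c = 111100, weight = 4.
  m = 1010 → c = 110000, weight = 2.
  m = 0110 → c = 010100, weight = 2.
  m = 1110 → c = 011000, weight = 2.
  m = 0001 → c = 010011, weight = 3.
  m = 1001 → c = 011111, weight = 5.
  m = 0101 → c = 111011, weight = 5.
  m = 1101 → c = 110111, weight = 5.
  m = 0011 → c = 101111, weight = 5.
  m = 1011 → c = 100011, weight = 3.
  m = 0111 → c = 000111, weight = 3.
  m = 1111 → c = 001011, weight = 3.
Tally weights:
  weight 0: 1 codewords.
  weight 2: 6 codewords.
  weight 3: 4 codewords.
  weight 4: 1 codewords.
  weight 5: 4 codewords.
Minimum distance d = smallest w > 0 with A_w > 0 = 2.
Sanity: Σ A_w = 16 = 2^4 = 16 ✓.


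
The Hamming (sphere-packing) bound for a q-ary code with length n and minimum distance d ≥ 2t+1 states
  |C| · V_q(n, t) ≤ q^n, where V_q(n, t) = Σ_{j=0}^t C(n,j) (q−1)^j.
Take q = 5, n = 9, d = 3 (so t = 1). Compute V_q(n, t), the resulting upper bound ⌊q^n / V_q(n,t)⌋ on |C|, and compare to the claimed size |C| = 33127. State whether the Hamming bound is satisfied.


V_q(n, t) = 37, q^n = 1953125, Hamming bound = 52787, |C| = 33127 ≤ bound (satisfied).

Step 1: Compute V_q(n, t) = Σ_{j=0}^1 C(n, j) (q−1)^j.
  j = 0: C(9,0)·(4)^0 = 1·1 = 1.
  j = 1: C(9,1)·(4)^1 = 9·4 = 36.
  V_q(n, t) = 1 + 36 = 37.
Step 2: q^n = 5^9 = 1953125.
Step 3: Hamming bound ⌊q^n / V_q(n,t)⌋ = ⌊1953125/37⌋ = 52787.
Step 4: Compare |C| = 33127 to 52787: satisfied.
The claimed |C| lies below the Hamming bound.


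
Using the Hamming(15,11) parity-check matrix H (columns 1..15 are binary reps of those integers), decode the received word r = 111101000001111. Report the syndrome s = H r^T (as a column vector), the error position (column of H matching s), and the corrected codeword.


s = (0, 0, 1, 0)^T, error position = 2, corrected codeword c = 101101000001111

Compute s = H r^T mod 2 one row at a time:
  s_1 = 0 + 0 + 0 + 0 + 1 + 1 + 1 + 1 = 4 ≡ 0 (mod 2).
  s_2 = 1 + 0 + 1 + 0 + 1 + 1 + 1 + 1 = 6 ≡ 0 (mod 2).
  s_3 = 1 + 1 + 1 + 0 + 0 + 0 + 1 + 1 = 5 ≡ 1 (mod 2).
  s_4 = 1 + 1 + 0 + 0 + 0 + 0 + 1 + 1 = 4 ≡ 0 (mod 2).
s = (0, 0, 1, 0)^T — this equals column 2 of H (binary 0010), so error is at position 2.
Correct: flip bit 2 of r = 111101000001111 to get c = 101101000001111.


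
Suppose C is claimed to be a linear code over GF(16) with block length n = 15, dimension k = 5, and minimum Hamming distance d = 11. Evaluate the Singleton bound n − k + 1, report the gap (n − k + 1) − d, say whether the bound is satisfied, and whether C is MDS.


Singleton RHS = n − k + 1 = 11, slack = 0, bound satisfied, MDS.

Singleton bound: d ≤ n − k + 1.
Here n = 15, k = 5, so n − k + 1 = 11.
Given d = 11, check d ≤ 11: YES.
Slack = (n − k + 1) − d = 0.
The code is MDS (slack = 0).
Description: the claimed parameters are [15, 5, 11]_16; such a code would be MDS (meets Singleton bound).


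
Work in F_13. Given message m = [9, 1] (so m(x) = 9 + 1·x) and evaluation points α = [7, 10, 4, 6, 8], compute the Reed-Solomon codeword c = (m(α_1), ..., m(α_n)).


c = [3, 6, 0, 2, 4]

Message polynomial: m(x) = 9 + 1·x (mod 13).
For each evaluation point α_i, compute m(α_i) mod 13:
  α_1 = 7: Horner steps 1 → 3, so m(7) = 3.
  α_2 = 10: Horner steps 1 → 6, so m(10) = 6.
  α_3 = 4: Horner steps 1 → 0, so m(4) = 0.
  α_4 = 6: Horner steps 1 → 2, so m(6) = 2.
  α_5 = 8: Horner steps 1 → 4, so m(8) = 4.
Codeword c = [3, 6, 0, 2, 4] ∈ F_13^5.


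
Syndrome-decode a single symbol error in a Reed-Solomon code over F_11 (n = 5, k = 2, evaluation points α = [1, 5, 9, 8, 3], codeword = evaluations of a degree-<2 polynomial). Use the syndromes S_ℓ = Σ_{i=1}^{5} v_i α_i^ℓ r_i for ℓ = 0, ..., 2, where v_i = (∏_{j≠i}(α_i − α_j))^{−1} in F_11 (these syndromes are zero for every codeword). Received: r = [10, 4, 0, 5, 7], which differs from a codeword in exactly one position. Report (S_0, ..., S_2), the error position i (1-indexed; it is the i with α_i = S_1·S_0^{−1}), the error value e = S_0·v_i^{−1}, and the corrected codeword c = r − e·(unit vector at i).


S = (7, 8, 6), error at position 3, error magnitude e = 2, c = [10, 4, 9, 5, 7].

Step 1: column multipliers v_i = (∏_{j≠i}(α_i − α_j))^{−1} mod 11.
  i = 1 (α = 1): (1−5)(1−9)(1−8)(1−3) = (−4)·(−8)·(−7)·(−2) = 448 ≡ 8, so v_1 = 8^{−1} = 7 (mod 11).
  i = 2 (α = 5): (5−1)(5−9)(5−8)(5−3) = 4·(−4)·(−3)·2 = 96 ≡ 8, so v_2 = 8^{−1} = 7 (mod 11).
  i = 3 (α = 9): (9−1)(9−5)(9−8)(9−3) = 8·4·1·6 = 192 ≡ 5, so v_3 = 5^{−1} = 9 (mod 11).
  i = 4 (α = 8): (8−1)(8−5)(8−9)(8−3) = 7·3·(−1)·5 = −105 ≡ 5, so v_4 = 5^{−1} = 9 (mod 11).
  i = 5 (α = 3): (3−1)(3−5)(3−9)(3−8) = 2·(−2)·(−6)·(−5) = −120 ≡ 1, so v_5 = 1^{−1} = 1 (mod 11).
  v = [7, 7, 9, 9, 1].
Step 2: syndromes of r = [10, 4, 0, 5, 7] (all sums mod 11).
  S_0 = Σ v_i r_i = 7·10 + 7·4 + 9·0 + 9·5 + 1·7 = 150 ≡ 7.
  S_1 = Σ v_i α_i r_i = 7·1·10 + 7·5·4 + 9·9·0 + 9·8·5 + 1·3·7 = 591 ≡ 8.
  α_i^2 mod 11 = [1, 3, 4, 9, 9].
  S_2 = Σ v_i α_i^2 r_i = 7·1·10 + 7·3·4 + 9·4·0 + 9·9·5 + 1·9·7 = 622 ≡ 6.
  S = (7, 8, 6) ≠ 0, so r is not a codeword (an error is present).
Step 3: locate the error. For a single error e at position i, S_ℓ = v_i·e·α_i^ℓ, so α_err = S_1/S_0.
  S_0^{−1} = 7^{−1} = 8 (mod 11), so α_err = 8·8 = 64 ≡ 9 = α_3. Error position i = 3.
  Consistency check: S_2/S_1 = 6·7 = 42 ≡ 9 = α_err ✓ (single-error assumption holds).
Step 4: error magnitude e = S_0/v_3 = S_0·∏_{j≠3}(α_3 − α_j) = 7·5 = 35 ≡ 2 (mod 11).
Step 5: correct position 3: c_3 = r_3 − e = 0 − 2 ≡ 9 (mod 11). Hence c = [10, 4, 9, 5, 7].
  Check: interpolating c through the α_i gives m(x) = 6 + 4·x (degree < 2) with m(α_i) = c_i for every i, so c is indeed a codeword.


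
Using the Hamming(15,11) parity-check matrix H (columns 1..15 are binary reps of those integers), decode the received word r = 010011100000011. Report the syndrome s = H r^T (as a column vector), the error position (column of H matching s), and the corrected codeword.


s = (0, 1, 1, 1)^T, error position = 7, corrected codeword c = 010011000000011

Compute s = H r^T mod 2 one row at a time:
  s_1 = 0 + 0 + 0 + 0 + 0 + 0 + 1 + 1 = 2 ≡ 0 (mod 2).
  s_2 = 0 + 1 + 1 + 1 + 0 + 0 + 1 + 1 = 5 ≡ 1 (mod 2).
  s_3 = 1 + 0 + 1 + 1 + 0 + 0 + 1 + 1 = 5 ≡ 1 (mod 2).
  s_4 = 0 + 0 + 1 + 1 + 0 + 0 + 0 + 1 = 3 ≡ 1 (mod 2).
s = (0, 1, 1, 1)^T — this equals column 7 of H (binary 0111), so error is at position 7.
Correct: flip bit 7 of r = 010011100000011 to get c = 010011000000011.


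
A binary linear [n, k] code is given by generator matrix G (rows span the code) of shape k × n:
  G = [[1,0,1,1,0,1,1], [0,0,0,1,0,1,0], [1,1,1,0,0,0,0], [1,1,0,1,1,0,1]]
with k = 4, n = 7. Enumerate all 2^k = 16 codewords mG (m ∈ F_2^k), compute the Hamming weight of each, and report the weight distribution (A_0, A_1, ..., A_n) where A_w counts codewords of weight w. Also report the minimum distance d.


Weight distribution: A_0 = 1, A_2 = 2, A_3 = 4, A_4 = 5, A_5 = 4. Minimum distance d = 2.

Enumerate all 2^4 = 16 messages m ∈ F_2^4.
For each, compute codeword c = mG in F_2^7, then tally its weight.
  m = 0000 → c = 0000000, weight = 0.
  m = 1000 → c = 1011011, weight = 5.
  m = 0100 → c = 0001010, weight = 2.
  m = 1100 → c = 1010001, weight = 3.
  m = 0010 → c = 1110000, weight = 3.
  m = 1010 → c = 0101011, weight = 4.
  m = 0110 → c = 1111010, weight = 5.
  m = 1110 → c = 0100001, weight = 2.
  m = 0001 → c = 1101101, weight = 5.
  m = 1001 → c = 0110110, weight = 4.
  m = 0101 → c = 1100111, weight = 5.
  m = 1101 → c = 0111100, weight = 4.
  m = 0011 → c = 0011101, weight = 4.
  m = 1011 → c = 1000110, weight = 3.
  m = 0111 → c = 0010111, weight = 4.
  m = 1111 → c = 1001100, weight = 3.
Tally weights:
  weight 0: 1 codewords.
  weight 2: 2 codewords.
  weight 3: 4 codewords.
  weight 4: 5 codewords.
  weight 5: 4 codewords.
Minimum distance d = smallest w > 0 with A_w > 0 = 2.
Sanity: Σ A_w = 16 = 2^4 = 16 ✓.


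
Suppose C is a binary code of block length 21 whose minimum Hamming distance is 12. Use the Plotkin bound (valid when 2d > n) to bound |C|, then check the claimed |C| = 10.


Plotkin bound M ≤ 8; given |C| = 10 > bound (violated).

Check applicability: 2d = 24, n = 21.
2d − n = 3 > 0, so Plotkin applies.
Compute d/(2d−n) = 12/3 ≈ 4.0000.
⌊d/(2d−n)⌋ = 4.
Plotkin bound: M ≤ 2·4 = 8.
Given |C| = 10, check: VIOLATED.
This |C| is above the Plotkin bound, so no binary code with n = 21, d = 12 and 10 codewords exists.


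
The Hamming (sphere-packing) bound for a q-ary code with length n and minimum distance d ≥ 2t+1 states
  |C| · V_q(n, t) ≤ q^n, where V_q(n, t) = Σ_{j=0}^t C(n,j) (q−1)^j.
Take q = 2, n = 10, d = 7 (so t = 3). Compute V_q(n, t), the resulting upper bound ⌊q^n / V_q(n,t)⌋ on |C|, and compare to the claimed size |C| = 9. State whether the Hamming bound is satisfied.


V_q(n, t) = 176, q^n = 1024, Hamming bound = 5, |C| = 9 > bound (violated).

Step 1: Compute V_q(n, t) = Σ_{j=0}^3 C(n, j) (q−1)^j.
  j = 0: C(10,0)·(1)^0 = 1·1 = 1.
  j = 1: C(10,1)·(1)^1 = 10·1 = 10.
  j = 2: C(10,2)·(1)^2 = 45·1 = 45.
  j = 3: C(10,3)·(1)^3 = 120·1 = 120.
  V_q(n, t) = 1 + 10 + 45 + 120 = 176.
Step 2: q^n = 2^10 = 1024.
Step 3: Hamming bound ⌊q^n / V_q(n,t)⌋ = ⌊1024/176⌋ = 5.
Step 4: Compare |C| = 9 to 5: violated.
The claimed |C| lies above the Hamming bound, so no 2-ary code of length 10 with d ≥ 7 can have 9 codewords.


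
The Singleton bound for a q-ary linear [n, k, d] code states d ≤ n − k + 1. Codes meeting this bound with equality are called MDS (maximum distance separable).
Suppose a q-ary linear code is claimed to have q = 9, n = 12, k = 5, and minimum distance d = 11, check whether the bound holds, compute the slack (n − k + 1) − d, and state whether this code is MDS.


Singleton RHS = n − k + 1 = 8, slack = -3, bound violated (no such code; not MDS).

Singleton bound: d ≤ n − k + 1.
Here n = 12, k = 5, so n − k + 1 = 8.
Given d = 11, check d ≤ 8: NO.
Slack = (n − k + 1) − d = -3.
The slack is negative: d = 11 exceeds n − k + 1 = 8 by 3, so the Singleton bound is violated and no linear [12, 5, 11]_9 code can exist. In particular it is not MDS (MDS requires d = n − k + 1 exactly).
Description: the claimed parameters are [12, 5, 11]_9; such a code would be impossible (violates the Singleton bound).


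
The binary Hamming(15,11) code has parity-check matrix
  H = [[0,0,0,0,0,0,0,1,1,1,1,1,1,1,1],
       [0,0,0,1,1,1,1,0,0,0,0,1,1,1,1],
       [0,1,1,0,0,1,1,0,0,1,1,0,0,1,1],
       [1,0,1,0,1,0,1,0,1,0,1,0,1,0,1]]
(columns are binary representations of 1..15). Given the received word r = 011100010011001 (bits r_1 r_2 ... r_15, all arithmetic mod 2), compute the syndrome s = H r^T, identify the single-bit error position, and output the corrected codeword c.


s = (0, 1, 0, 1)^T, error position = 5, corrected codeword c = 011110010011001

Compute s = H r^T mod 2 one row at a time:
  s_1 = 1 + 0 + 0 + 1 + 1 + 0 + 0 + 1 = 4 ≡ 0 (mod 2).
  s_2 = 1 + 0 + 0 + 0 + 1 + 0 + 0 + 1 = 3 ≡ 1 (mod 2).
  s_3 = 1 + 1 + 0 + 0 + 0 + 1 + 0 + 1 = 4 ≡ 0 (mod 2).
  s_4 = 0 + 1 + 0 + 0 + 0 + 1 + 0 + 1 = 3 ≡ 1 (mod 2).
s = (0, 1, 0, 1)^T — this equals column 5 of H (binary 0101), so error is at position 5.
Correct: flip bit 5 of r = 011100010011001 to get c = 011110010011001.


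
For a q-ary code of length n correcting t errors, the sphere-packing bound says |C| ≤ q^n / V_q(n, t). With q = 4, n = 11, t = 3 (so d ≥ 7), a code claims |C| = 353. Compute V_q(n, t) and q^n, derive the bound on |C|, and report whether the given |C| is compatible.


V_q(n, t) = 4984, q^n = 4194304, Hamming bound = 841, |C| = 353 ≤ bound (satisfied).

Step 1: Compute V_q(n, t) = Σ_{j=0}^3 C(n, j) (q−1)^j.
  j = 0: C(11,0)·(3)^0 = 1·1 = 1.
  j = 1: C(11,1)·(3)^1 = 11·3 = 33.
  j = 2: C(11,2)·(3)^2 = 55·9 = 495.
  j = 3: C(11,3)·(3)^3 = 165·27 = 4455.
  V_q(n, t) = 1 + 33 + 495 + 4455 = 4984.
Step 2: q^n = 4^11 = 4194304.
Step 3: Hamming bound ⌊q^n / V_q(n,t)⌋ = ⌊4194304/4984⌋ = 841.
Step 4: Compare |C| = 353 to 841: satisfied.
The claimed |C| lies below the Hamming bound.


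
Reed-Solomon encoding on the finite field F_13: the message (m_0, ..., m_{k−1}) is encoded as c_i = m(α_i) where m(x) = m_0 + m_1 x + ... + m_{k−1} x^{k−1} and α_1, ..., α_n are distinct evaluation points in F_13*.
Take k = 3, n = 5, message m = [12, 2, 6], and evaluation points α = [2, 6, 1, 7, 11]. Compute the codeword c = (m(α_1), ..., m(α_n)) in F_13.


c = [1, 6, 7, 8, 6]

Message polynomial: m(x) = 12 + 2·x + 6·x^2 (mod 13).
For each evaluation point α_i, compute m(α_i) mod 13:
  α_1 = 2: Horner steps 6 → 1 → 1, so m(2) = 1.
  α_2 = 6: Horner steps 6 → 12 → 6, so m(6) = 6.
  α_3 = 1: Horner steps 6 → 8 → 7, so m(1) = 7.
  α_4 = 7: Horner steps 6 → 5 → 8, so m(7) = 8.
  α_5 = 11: Horner steps 6 → 3 → 6, so m(11) = 6.
Codeword c = [1, 6, 7, 8, 6] ∈ F_13^5.


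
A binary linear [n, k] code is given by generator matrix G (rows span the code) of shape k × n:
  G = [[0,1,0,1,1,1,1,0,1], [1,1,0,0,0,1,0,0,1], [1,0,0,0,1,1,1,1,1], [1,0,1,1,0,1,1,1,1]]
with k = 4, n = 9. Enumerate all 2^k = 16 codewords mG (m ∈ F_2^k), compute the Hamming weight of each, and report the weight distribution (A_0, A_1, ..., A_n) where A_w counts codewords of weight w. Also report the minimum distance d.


Weight distribution: A_0 = 1, A_3 = 2, A_4 = 5, A_5 = 4, A_6 = 2, A_7 = 2. Minimum distance d = 3.

Enumerate all 2^4 = 16 messages m ∈ F_2^4.
For each, compute codeword c = mG in F_2^9, then tally its weight.
  m = 0000 → c = 000000000, weight = 0.
  m = 1000 → c = 010111101, weight = 6.
  m = 0100 → c = 110001001, weight = 4.
  m = 1100 → c = 100110100, weight = 4.
  m = 0010 → c = 100011111, weight = 6.
  m = 1010 → c = 110100010, weight = 4.
  m = 0110 → c = 010010110, weight = 4.
  m = 1110 → c = 000101011, weight = 4.
  m = 0001 → c = 101101111, weight = 7.
  m = 1001 → c = 111010010, weight = 5.
  m = 0101 → c = 011100110, weight = 5.
  m = 1101 → c = 001011011, weight = 5.
  m = 0011 → c = 001110000, weight = 3.
  m = 1011 → c = 011001101, weight = 5.
  m = 0111 → c = 111111001, weight = 7.
  m = 1111 → c = 101000100, weight = 3.
Tally weights:
  weight 0: 1 codewords.
  weight 3: 2 codewords.
  weight 4: 5 codewords.
  weight 5: 4 codewords.
  weight 6: 2 codewords.
  weight 7: 2 codewords.
Minimum distance d = smallest w > 0 with A_w > 0 = 3.
Sanity: Σ A_w = 16 = 2^4 = 16 ✓.


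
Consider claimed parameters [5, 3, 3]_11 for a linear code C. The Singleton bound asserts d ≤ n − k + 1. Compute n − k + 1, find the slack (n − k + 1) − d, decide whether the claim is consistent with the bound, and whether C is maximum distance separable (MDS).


Singleton RHS = n − k + 1 = 3, slack = 0, bound satisfied, MDS.

Singleton bound: d ≤ n − k + 1.
Here n = 5, k = 3, so n − k + 1 = 3.
Given d = 3, check d ≤ 3: YES.
Slack = (n − k + 1) − d = 0.
The code is MDS (slack = 0).
Description: the claimed parameters are [5, 3, 3]_11; such a code would be MDS (meets Singleton bound).


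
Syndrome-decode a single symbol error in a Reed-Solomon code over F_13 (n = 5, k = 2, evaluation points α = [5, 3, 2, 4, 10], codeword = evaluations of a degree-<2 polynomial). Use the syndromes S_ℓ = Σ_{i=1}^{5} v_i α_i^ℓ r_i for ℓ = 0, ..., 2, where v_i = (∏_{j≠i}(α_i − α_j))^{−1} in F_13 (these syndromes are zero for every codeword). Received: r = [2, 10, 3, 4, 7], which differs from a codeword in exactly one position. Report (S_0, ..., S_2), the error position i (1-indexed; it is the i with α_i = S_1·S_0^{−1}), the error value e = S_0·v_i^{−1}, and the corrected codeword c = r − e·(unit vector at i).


S = (12, 8, 1), error at position 1, error magnitude e = 4, c = [11, 10, 3, 4, 7].

Step 1: column multipliers v_i = (∏_{j≠i}(α_i − α_j))^{−1} mod 13.
  i = 1 (α = 5): (5−3)(5−2)(5−4)(5−10) = 2·3·1·(−5) = −30 ≡ 9, so v_1 = 9^{−1} = 3 (mod 13).
  i = 2 (α = 3): (3−5)(3−2)(3−4)(3−10) = (−2)·1·(−1)·(−7) = −14 ≡ 12, so v_2 = 12^{−1} = 12 (mod 13).
  i = 3 (α = 2): (2−5)(2−3)(2−4)(2−10) = (−3)·(−1)·(−2)·(−8) = 48 ≡ 9, so v_3 = 9^{−1} = 3 (mod 13).
  i = 4 (α = 4): (4−5)(4−3)(4−2)(4−10) = (−1)·1·2·(−6) = 12 ≡ 12, so v_4 = 12^{−1} = 12 (mod 13).
  i = 5 (α = 10): (10−5)(10−3)(10−2)(10−4) = 5·7·8·6 = 1680 ≡ 3, so v_5 = 3^{−1} = 9 (mod 13).
  v = [3, 12, 3, 12, 9].
Step 2: syndromes of r = [2, 10, 3, 4, 7] (all sums mod 13).
  S_0 = Σ v_i r_i = 3·2 + 12·10 + 3·3 + 12·4 + 9·7 = 246 ≡ 12.
  S_1 = Σ v_i α_i r_i = 3·5·2 + 12·3·10 + 3·2·3 + 12·4·4 + 9·10·7 = 1230 ≡ 8.
  α_i^2 mod 13 = [12, 9, 4, 3, 9].
  S_2 = Σ v_i α_i^2 r_i = 3·12·2 + 12·9·10 + 3·4·3 + 12·3·4 + 9·9·7 = 1899 ≡ 1.
  S = (12, 8, 1) ≠ 0, so r is not a codeword (an error is present).
Step 3: locate the error. For a single error e at position i, S_ℓ = v_i·e·α_i^ℓ, so α_err = S_1/S_0.
  S_0^{−1} = 12^{−1} = 12 (mod 13), so α_err = 8·12 = 96 ≡ 5 = α_1. Error position i = 1.
  Consistency check: S_2/S_1 = 1·5 = 5 ≡ 5 = α_err ✓ (single-error assumption holds).
Step 4: error magnitude e = S_0/v_1 = S_0·∏_{j≠1}(α_1 − α_j) = 12·9 = 108 ≡ 4 (mod 13).
Step 5: correct position 1: c_1 = r_1 − e = 2 − 4 ≡ 11 (mod 13). Hence c = [11, 10, 3, 4, 7].
  Check: interpolating c through the α_i gives m(x) = 2 + 7·x (degree < 2) with m(α_i) = c_i for every i, so c is indeed a codeword.


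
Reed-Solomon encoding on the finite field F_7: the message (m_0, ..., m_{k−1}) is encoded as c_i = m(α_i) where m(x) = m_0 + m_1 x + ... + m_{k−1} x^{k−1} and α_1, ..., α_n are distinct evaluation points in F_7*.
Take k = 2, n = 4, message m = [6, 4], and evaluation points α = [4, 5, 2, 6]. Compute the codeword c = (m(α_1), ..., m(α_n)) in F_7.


c = [1, 5, 0, 2]

Message polynomial: m(x) = 6 + 4·x (mod 7).
For each evaluation point α_i, compute m(α_i) mod 7:
  α_1 = 4: Horner steps 4 → 1, so m(4) = 1.
  α_2 = 5: Horner steps 4 → 5, so m(5) = 5.
  α_3 = 2: Horner steps 4 → 0, so m(2) = 0.
  α_4 = 6: Horner steps 4 → 2, so m(6) = 2.
Codeword c = [1, 5, 0, 2] ∈ F_7^4.


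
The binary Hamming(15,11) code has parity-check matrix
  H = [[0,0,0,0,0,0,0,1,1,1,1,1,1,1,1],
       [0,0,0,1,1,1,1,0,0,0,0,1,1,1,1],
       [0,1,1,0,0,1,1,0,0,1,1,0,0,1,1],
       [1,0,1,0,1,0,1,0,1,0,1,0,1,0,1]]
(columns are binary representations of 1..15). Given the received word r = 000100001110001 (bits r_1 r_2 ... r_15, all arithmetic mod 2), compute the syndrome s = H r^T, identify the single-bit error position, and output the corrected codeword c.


s = (0, 0, 1, 1)^T, error position = 3, corrected codeword c = 001100001110001

Compute s = H r^T mod 2 one row at a time:
  s_1 = 0 + 1 + 1 + 1 + 0 + 0 + 0 + 1 = 4 ≡ 0 (mod 2).
  s_2 = 1 + 0 + 0 + 0 + 0 + 0 + 0 + 1 = 2 ≡ 0 (mod 2).
  s_3 = 0 + 0 + 0 + 0 + 1 + 1 + 0 + 1 = 3 ≡ 1 (mod 2).
  s_4 = 0 + 0 + 0 + 0 + 1 + 1 + 0 + 1 = 3 ≡ 1 (mod 2).
s = (0, 0, 1, 1)^T — this equals column 3 of H (binary 0011), so error is at position 3.
Correct: flip bit 3 of r = 000100001110001 to get c = 001100001110001.


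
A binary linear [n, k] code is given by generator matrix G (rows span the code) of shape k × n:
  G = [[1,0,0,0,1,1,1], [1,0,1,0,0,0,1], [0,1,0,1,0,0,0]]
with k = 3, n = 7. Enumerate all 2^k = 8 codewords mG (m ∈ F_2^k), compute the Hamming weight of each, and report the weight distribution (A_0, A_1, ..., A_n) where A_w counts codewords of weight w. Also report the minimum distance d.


Weight distribution: A_0 = 1, A_2 = 1, A_3 = 2, A_4 = 1, A_5 = 2, A_6 = 1. Minimum distance d = 2.

Enumerate all 2^3 = 8 messages m ∈ F_2^3.
For each, compute codeword c = mG in F_2^7, then tally its weight.
  m = 000 → c = 0000000, weight = 0.
  m = 100 → c = 1000111, weight = 4.
  m = 010 → c = 1010001, weight = 3.
  m = 110 → c = 0010110, weight = 3.
  m = 001 → c = 0101000, weight = 2.
  m = 101 → c = 1101111, weight = 6.
  m = 011 → c = 1111001, weight = 5.
  m = 111 → c = 0111110, weight = 5.
Tally weights:
  weight 0: 1 codewords.
  weight 2: 1 codewords.
  weight 3: 2 codewords.
  weight 4: 1 codewords.
  weight 5: 2 codewords.
  weight 6: 1 codewords.
Minimum distance d = smallest w > 0 with A_w > 0 = 2.
Sanity: Σ A_w = 8 = 2^3 = 8 ✓.


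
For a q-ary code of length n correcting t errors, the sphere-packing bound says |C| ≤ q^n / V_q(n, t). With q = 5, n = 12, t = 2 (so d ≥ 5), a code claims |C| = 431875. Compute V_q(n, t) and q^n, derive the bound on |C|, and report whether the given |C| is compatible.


V_q(n, t) = 1105, q^n = 244140625, Hamming bound = 220941, |C| = 431875 > bound (violated).

Step 1: Compute V_q(n, t) = Σ_{j=0}^2 C(n, j) (q−1)^j.
  j = 0: C(12,0)·(4)^0 = 1·1 = 1.
  j = 1: C(12,1)·(4)^1 = 12·4 = 48.
  j = 2: C(12,2)·(4)^2 = 66·16 = 1056.
  V_q(n, t) = 1 + 48 + 1056 = 1105.
Step 2: q^n = 5^12 = 244140625.
Step 3: Hamming bound ⌊q^n / V_q(n,t)⌋ = ⌊244140625/1105⌋ = 220941.
Step 4: Compare |C| = 431875 to 220941: violated.
The claimed |C| lies above the Hamming bound, so no 5-ary code of length 12 with d ≥ 5 can have 431875 codewords.


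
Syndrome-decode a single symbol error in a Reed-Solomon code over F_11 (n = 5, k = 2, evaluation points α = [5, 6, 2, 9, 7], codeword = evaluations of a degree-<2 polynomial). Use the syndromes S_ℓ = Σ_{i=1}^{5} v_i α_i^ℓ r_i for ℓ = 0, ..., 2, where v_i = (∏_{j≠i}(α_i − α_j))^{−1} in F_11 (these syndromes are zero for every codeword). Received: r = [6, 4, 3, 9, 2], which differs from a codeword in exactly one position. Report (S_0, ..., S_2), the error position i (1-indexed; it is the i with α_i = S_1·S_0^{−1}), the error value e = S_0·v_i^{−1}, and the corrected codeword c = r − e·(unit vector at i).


S = (1, 2, 4), error at position 3, error magnitude e = 2, c = [6, 4, 1, 9, 2].

Step 1: column multipliers v_i = (∏_{j≠i}(α_i − α_j))^{−1} mod 11.
  i = 1 (α = 5): (5−6)(5−2)(5−9)(5−7) = (−1)·3·(−4)·(−2) = −24 ≡ 9, so v_1 = 9^{−1} = 5 (mod 11).
  i = 2 (α = 6): (6−5)(6−2)(6−9)(6−7) = 1·4·(−3)·(−1) = 12 ≡ 1, so v_2 = 1^{−1} = 1 (mod 11).
  i = 3 (α = 2): (2−5)(2−6)(2−9)(2−7) = (−3)·(−4)·(−7)·(−5) = 420 ≡ 2, so v_3 = 2^{−1} = 6 (mod 11).
  i = 4 (α = 9): (9−5)(9−6)(9−2)(9−7) = 4·3·7·2 = 168 ≡ 3, so v_4 = 3^{−1} = 4 (mod 11).
  i = 5 (α = 7): (7−5)(7−6)(7−2)(7−9) = 2·1·5·(−2) = −20 ≡ 2, so v_5 = 2^{−1} = 6 (mod 11).
  v = [5, 1, 6, 4, 6].
Step 2: syndromes of r = [6, 4, 3, 9, 2] (all sums mod 11).
  S_0 = Σ v_i r_i = 5·6 + 1·4 + 6·3 + 4·9 + 6·2 = 100 ≡ 1.
  S_1 = Σ v_i α_i r_i = 5·5·6 + 1·6·4 + 6·2·3 + 4·9·9 + 6·7·2 = 618 ≡ 2.
  α_i^2 mod 11 = [3, 3, 4, 4, 5].
  S_2 = Σ v_i α_i^2 r_i = 5·3·6 + 1·3·4 + 6·4·3 + 4·4·9 + 6·5·2 = 378 ≡ 4.
  S = (1, 2, 4) ≠ 0, so r is not a codeword (an error is present).
Step 3: locate the error. For a single error e at position i, S_ℓ = v_i·e·α_i^ℓ, so α_err = S_1/S_0.
  S_0^{−1} = 1^{−1} = 1 (mod 11), so α_err = 2·1 = 2 ≡ 2 = α_3. Error position i = 3.
  Consistency check: S_2/S_1 = 4·6 = 24 ≡ 2 = α_err ✓ (single-error assumption holds).
Step 4: error magnitude e = S_0/v_3 = S_0·∏_{j≠3}(α_3 − α_j) = 1·2 = 2 ≡ 2 (mod 11).
Step 5: correct position 3: c_3 = r_3 − e = 3 − 2 ≡ 1 (mod 11). Hence c = [6, 4, 1, 9, 2].
  Check: interpolating c through the α_i gives m(x) = 5 + 9·x (degree < 2) with m(α_i) = c_i for every i, so c is indeed a codeword.
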